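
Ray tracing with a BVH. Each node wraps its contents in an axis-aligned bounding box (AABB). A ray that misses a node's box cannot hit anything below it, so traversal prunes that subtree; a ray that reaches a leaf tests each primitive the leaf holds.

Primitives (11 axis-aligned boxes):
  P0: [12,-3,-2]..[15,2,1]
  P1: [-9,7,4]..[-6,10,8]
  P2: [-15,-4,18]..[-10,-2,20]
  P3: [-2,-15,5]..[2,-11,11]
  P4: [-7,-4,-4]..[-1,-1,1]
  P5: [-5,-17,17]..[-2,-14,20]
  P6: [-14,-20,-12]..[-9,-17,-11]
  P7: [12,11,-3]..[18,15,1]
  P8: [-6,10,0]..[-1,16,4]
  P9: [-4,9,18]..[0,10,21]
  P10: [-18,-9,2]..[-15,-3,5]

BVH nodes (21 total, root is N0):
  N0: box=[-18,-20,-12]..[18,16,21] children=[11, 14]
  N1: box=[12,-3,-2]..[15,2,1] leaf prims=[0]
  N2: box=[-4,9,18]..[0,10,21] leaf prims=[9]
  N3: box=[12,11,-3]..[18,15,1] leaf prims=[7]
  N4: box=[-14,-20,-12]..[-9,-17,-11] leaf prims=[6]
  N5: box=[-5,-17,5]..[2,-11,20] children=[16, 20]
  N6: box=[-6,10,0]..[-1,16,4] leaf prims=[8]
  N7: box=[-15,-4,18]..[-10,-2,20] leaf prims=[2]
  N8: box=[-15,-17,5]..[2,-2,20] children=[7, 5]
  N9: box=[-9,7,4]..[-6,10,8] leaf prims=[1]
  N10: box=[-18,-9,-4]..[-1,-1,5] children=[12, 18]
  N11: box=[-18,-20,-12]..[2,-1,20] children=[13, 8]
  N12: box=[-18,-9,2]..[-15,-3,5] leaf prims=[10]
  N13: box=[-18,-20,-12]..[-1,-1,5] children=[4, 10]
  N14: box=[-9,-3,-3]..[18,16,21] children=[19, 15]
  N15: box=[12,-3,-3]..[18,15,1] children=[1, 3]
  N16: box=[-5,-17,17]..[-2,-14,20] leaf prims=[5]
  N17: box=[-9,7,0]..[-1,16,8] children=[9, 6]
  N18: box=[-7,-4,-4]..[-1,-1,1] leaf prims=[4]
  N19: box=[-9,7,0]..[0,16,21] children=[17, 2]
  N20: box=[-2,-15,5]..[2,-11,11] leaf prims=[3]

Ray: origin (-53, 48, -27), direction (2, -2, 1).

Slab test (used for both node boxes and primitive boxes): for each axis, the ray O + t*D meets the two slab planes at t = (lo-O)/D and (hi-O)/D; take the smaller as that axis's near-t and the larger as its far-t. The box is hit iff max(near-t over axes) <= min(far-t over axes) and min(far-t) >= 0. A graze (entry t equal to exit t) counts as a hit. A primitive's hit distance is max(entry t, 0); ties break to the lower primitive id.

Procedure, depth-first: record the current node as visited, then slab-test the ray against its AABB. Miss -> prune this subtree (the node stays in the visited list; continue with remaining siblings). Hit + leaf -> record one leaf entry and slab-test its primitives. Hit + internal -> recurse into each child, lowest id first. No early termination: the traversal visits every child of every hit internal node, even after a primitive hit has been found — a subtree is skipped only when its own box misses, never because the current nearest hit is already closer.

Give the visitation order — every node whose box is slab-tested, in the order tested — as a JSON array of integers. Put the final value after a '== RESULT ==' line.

Traverse from the root:
N0 x:[35/2,71/2] y:[16,34] z:[15,48] -> hit [35/2,34], descend [11, 14]
  N11 x:[35/2,55/2] y:[49/2,34] z:[15,47] -> hit [49/2,55/2], descend [8, 13]
    N8 x:[19,55/2] y:[25,65/2] z:[32,47] -> miss, prune
    N13 x:[35/2,26] y:[49/2,34] z:[15,32] -> hit [49/2,26], descend [4, 10]
      N4 x:[39/2,22] y:[65/2,34] z:[15,16] -> miss, prune
      N10 x:[35/2,26] y:[49/2,57/2] z:[23,32] -> hit [49/2,26], descend [12, 18]
        N12 x:[35/2,19] y:[51/2,57/2] z:[29,32] -> miss, prune
        N18 x:[23,26] y:[49/2,26] z:[23,28] -> hit [49/2,26] leaf, test {P4@t=49/2}
  N14 x:[22,71/2] y:[16,51/2] z:[24,48] -> hit [24,51/2], descend [15, 19]
    N15 x:[65/2,71/2] y:[33/2,51/2] z:[24,28] -> miss, prune
    N19 x:[22,53/2] y:[16,41/2] z:[27,48] -> miss, prune

Visited [0, 11, 8, 13, 4, 10, 12, 18, 14, 15, 19]. Tests: 11 box, 1 leaf. Nearest: P4.

== RESULT ==
[0, 11, 8, 13, 4, 10, 12, 18, 14, 15, 19]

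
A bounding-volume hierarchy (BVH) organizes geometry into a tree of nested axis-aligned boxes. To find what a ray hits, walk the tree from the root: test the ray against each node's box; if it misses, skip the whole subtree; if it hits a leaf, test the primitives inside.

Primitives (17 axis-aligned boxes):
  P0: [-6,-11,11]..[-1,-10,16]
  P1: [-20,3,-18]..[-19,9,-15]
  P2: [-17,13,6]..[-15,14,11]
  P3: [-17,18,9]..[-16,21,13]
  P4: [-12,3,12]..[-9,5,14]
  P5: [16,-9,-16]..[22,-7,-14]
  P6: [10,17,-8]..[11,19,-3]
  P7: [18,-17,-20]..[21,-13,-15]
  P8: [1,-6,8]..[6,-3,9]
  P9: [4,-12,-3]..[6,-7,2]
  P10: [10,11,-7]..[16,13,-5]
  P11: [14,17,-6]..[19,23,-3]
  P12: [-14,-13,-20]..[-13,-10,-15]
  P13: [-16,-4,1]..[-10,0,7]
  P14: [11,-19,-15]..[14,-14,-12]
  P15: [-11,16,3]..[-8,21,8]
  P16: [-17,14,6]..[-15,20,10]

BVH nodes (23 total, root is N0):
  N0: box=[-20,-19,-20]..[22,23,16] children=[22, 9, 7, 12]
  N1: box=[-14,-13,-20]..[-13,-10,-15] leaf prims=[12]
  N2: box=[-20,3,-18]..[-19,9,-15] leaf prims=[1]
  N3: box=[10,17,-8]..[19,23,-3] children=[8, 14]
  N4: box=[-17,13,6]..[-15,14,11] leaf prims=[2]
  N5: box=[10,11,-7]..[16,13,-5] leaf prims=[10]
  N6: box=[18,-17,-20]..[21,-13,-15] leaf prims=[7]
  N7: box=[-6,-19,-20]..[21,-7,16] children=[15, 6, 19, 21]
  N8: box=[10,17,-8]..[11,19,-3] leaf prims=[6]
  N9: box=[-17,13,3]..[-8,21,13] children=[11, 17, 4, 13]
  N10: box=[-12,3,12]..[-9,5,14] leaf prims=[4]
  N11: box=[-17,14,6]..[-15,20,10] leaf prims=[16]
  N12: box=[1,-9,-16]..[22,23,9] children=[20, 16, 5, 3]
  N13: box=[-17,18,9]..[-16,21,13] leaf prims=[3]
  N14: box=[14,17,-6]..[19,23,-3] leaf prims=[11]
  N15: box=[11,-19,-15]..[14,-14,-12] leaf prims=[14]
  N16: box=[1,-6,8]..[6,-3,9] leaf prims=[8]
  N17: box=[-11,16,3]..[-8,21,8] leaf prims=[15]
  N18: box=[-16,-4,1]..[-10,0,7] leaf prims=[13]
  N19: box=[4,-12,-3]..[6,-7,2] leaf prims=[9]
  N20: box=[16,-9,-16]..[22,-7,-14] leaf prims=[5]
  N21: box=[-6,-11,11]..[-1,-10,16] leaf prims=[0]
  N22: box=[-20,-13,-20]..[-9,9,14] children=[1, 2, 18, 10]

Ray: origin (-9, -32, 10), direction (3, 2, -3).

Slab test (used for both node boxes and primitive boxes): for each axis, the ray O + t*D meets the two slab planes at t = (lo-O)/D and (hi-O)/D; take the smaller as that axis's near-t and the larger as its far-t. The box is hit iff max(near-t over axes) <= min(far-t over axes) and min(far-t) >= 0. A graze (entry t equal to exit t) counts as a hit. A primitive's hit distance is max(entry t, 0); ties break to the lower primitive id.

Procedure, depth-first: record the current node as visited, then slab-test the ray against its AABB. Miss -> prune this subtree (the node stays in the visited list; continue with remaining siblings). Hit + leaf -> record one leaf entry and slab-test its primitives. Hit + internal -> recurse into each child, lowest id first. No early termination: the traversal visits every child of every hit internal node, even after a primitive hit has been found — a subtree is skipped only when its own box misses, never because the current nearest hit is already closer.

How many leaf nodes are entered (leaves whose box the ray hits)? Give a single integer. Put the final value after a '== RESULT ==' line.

Trace the traversal:
N0 x:[-11/3,31/3] y:[13/2,55/2] z:[-2,10] -> hit [13/2,10], descend [7, 9, 12, 22]
  N7 x:[1,10] y:[13/2,25/2] z:[-2,10] -> hit [13/2,10], descend [6, 15, 19, 21]
    N6 x:[9,10] y:[15/2,19/2] z:[25/3,10] -> hit [9,19/2] leaf, test {P7@t=9}
    N15 x:[20/3,23/3] y:[13/2,9] z:[22/3,25/3] -> hit [22/3,23/3] leaf, test {P14@t=22/3}
    N19 x:[13/3,5] y:[10,25/2] z:[8/3,13/3] -> miss, prune
    N21 x:[1,8/3] y:[21/2,11] z:[-2,-1/3] -> miss, prune
  N9 x:[-8/3,1/3] y:[45/2,53/2] z:[-1,7/3] -> miss, prune
  N12 x:[10/3,31/3] y:[23/2,55/2] z:[1/3,26/3] -> miss, prune
  N22 x:[-11/3,0] y:[19/2,41/2] z:[-4/3,10] -> miss, prune

Visited [0, 7, 6, 15, 19, 21, 9, 12, 22]. Tests: 9 box, 2 leaf. Nearest: P14.

== RESULT ==
2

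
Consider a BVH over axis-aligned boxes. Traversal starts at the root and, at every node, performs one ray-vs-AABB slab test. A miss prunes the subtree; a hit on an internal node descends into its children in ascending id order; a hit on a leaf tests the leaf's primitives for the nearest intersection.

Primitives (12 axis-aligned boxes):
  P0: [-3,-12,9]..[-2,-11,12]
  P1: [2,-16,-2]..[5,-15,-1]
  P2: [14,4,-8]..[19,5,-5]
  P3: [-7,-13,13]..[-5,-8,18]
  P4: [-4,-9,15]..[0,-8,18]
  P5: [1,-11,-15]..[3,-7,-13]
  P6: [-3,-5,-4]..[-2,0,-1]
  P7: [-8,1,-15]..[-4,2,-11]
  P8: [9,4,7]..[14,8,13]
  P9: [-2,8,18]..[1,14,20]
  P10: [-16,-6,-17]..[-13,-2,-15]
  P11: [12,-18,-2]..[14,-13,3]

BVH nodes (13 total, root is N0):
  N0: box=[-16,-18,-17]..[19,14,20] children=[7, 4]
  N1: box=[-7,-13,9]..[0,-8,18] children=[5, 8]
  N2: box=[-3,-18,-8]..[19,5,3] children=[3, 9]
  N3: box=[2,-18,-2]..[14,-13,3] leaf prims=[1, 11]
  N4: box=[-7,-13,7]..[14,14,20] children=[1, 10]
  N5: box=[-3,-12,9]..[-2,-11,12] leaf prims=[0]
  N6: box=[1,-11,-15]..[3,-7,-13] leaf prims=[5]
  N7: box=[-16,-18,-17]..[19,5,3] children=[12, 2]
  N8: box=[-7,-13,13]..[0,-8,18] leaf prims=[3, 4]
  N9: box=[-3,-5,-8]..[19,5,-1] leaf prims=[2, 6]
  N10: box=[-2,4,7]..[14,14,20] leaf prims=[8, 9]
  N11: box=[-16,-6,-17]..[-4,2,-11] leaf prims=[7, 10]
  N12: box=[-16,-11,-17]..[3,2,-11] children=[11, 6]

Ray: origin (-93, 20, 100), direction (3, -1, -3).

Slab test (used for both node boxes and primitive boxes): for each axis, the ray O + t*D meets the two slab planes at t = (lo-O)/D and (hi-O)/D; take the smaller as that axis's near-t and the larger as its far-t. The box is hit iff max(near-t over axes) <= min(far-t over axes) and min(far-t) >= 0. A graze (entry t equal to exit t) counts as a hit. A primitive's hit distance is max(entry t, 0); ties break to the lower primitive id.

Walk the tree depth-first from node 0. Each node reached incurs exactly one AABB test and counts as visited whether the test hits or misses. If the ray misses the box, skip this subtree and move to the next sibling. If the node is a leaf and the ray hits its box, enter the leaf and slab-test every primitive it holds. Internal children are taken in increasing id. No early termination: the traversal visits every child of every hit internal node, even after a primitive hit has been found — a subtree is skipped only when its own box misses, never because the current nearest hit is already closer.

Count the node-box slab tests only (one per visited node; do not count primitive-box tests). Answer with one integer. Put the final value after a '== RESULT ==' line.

Walk:
N0 x:[77/3,112/3] y:[6,38] z:[80/3,39] -> hit [80/3,112/3], descend [4, 7]
  N4 x:[86/3,107/3] y:[6,33] z:[80/3,31] -> hit [86/3,31], descend [1, 10]
    N1 x:[86/3,31] y:[28,33] z:[82/3,91/3] -> hit [86/3,91/3], descend [5, 8]
      N5 x:[30,91/3] y:[31,32] z:[88/3,91/3] -> miss, prune
      N8 x:[86/3,31] y:[28,33] z:[82/3,29] -> hit [86/3,29] leaf, test {P3@t=86/3, P4(miss)}
    N10 x:[91/3,107/3] y:[6,16] z:[80/3,31] -> miss, prune
  N7 x:[77/3,112/3] y:[15,38] z:[97/3,39] -> hit [97/3,112/3], descend [2, 12]
    N2 x:[30,112/3] y:[15,38] z:[97/3,36] -> hit [97/3,36], descend [3, 9]
      N3 x:[95/3,107/3] y:[33,38] z:[97/3,34] -> hit [33,34] leaf, test {P1(miss), P11(miss)}
      N9 x:[30,112/3] y:[15,25] z:[101/3,36] -> miss, prune
    N12 x:[77/3,32] y:[18,31] z:[37,39] -> miss, prune

order=[0, 4, 1, 5, 8, 10, 7, 2, 3, 9, 12]  |boxes|=11  |leaves|=2  hit=P3

== RESULT ==
11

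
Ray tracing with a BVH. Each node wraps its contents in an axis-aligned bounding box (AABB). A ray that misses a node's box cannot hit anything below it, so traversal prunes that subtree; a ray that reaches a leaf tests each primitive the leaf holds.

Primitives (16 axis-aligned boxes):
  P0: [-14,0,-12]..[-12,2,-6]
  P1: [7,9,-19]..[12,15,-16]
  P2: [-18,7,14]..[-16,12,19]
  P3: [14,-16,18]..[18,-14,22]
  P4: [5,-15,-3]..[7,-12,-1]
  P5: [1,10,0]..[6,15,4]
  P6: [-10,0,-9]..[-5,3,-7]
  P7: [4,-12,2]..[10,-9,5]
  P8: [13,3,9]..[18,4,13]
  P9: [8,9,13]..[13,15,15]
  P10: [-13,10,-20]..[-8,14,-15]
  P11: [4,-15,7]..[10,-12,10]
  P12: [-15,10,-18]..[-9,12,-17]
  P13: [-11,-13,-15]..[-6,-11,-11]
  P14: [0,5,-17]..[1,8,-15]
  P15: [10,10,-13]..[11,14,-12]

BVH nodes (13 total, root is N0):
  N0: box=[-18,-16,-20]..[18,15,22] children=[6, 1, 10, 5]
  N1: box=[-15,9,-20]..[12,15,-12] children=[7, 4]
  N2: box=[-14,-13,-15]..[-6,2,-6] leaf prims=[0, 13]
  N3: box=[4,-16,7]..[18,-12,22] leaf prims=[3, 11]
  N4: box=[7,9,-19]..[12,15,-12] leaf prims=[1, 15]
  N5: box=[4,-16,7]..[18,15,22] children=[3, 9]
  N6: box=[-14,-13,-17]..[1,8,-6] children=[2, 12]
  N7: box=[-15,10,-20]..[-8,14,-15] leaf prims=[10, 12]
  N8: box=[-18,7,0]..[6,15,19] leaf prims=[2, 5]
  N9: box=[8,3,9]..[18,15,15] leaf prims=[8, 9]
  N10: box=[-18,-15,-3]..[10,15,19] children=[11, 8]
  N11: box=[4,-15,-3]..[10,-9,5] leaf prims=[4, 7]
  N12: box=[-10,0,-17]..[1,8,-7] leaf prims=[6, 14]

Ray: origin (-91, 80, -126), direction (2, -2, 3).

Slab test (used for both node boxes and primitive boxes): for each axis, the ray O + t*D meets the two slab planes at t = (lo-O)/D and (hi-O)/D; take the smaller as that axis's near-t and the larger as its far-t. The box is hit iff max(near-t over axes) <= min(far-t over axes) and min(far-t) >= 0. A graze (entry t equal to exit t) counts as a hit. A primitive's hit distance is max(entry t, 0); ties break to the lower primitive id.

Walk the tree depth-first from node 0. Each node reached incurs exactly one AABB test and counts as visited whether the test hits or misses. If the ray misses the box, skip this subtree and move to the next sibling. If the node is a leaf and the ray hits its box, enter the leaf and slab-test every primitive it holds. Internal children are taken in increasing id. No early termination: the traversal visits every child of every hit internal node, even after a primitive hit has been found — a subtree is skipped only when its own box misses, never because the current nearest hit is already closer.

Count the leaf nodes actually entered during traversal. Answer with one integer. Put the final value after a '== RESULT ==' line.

Trace the traversal:
N0 x:[73/2,109/2] y:[65/2,48] z:[106/3,148/3] -> hit [73/2,48], descend [1, 5, 6, 10]
  N1 x:[38,103/2] y:[65/2,71/2] z:[106/3,38] -> miss, prune
  N5 x:[95/2,109/2] y:[65/2,48] z:[133/3,148/3] -> hit [95/2,48], descend [3, 9]
    N3 x:[95/2,109/2] y:[46,48] z:[133/3,148/3] -> hit [95/2,48] leaf, test {P3(miss), P11(miss)}
    N9 x:[99/2,109/2] y:[65/2,77/2] z:[45,47] -> miss, prune
  N6 x:[77/2,46] y:[36,93/2] z:[109/3,40] -> hit [77/2,40], descend [2, 12]
    N2 x:[77/2,85/2] y:[39,93/2] z:[37,40] -> hit [39,40] leaf, test {P0@t=39, P13(miss)}
    N12 x:[81/2,46] y:[36,40] z:[109/3,119/3] -> miss, prune
  N10 x:[73/2,101/2] y:[65/2,95/2] z:[41,145/3] -> hit [41,95/2], descend [8, 11]
    N8 x:[73/2,97/2] y:[65/2,73/2] z:[42,145/3] -> miss, prune
    N11 x:[95/2,101/2] y:[89/2,95/2] z:[41,131/3] -> miss, prune

Visited [0, 1, 5, 3, 9, 6, 2, 12, 10, 8, 11]. Tests: 11 box, 2 leaf. Nearest: P0.

== RESULT ==
2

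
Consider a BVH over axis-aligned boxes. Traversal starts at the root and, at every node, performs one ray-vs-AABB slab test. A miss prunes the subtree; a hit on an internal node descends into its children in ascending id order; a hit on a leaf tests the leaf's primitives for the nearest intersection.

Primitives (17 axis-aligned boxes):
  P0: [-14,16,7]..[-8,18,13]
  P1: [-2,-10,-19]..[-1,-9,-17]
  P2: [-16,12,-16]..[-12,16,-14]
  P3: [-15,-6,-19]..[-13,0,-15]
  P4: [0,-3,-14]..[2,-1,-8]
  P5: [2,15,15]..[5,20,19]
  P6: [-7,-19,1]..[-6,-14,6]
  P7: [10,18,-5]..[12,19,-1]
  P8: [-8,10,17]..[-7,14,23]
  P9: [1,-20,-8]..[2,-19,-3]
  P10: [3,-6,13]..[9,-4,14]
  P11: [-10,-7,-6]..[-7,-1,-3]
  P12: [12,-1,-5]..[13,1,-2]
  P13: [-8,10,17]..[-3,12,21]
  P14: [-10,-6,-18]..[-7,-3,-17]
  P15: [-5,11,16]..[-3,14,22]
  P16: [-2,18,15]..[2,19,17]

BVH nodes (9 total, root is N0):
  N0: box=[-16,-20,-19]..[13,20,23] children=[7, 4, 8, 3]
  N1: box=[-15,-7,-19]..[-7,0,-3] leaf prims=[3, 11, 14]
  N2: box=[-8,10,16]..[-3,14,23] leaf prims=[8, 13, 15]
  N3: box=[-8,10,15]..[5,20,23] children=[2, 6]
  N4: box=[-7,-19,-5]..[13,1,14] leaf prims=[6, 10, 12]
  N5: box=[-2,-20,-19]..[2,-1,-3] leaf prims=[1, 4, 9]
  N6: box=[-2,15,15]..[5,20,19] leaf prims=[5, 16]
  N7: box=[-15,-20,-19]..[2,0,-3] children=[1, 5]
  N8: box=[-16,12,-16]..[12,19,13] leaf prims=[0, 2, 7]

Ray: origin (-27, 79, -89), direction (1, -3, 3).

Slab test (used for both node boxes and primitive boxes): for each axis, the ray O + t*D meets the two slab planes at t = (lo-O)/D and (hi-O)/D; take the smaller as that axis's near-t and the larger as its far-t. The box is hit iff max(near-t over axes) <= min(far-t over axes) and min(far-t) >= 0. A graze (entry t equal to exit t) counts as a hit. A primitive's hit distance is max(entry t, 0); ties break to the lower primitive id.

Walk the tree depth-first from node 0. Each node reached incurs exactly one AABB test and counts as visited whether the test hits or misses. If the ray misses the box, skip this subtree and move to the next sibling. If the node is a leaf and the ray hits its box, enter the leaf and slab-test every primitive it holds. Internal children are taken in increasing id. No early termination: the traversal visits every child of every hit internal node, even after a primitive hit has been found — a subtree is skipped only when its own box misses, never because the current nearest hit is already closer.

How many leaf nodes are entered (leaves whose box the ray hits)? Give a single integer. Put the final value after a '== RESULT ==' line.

Trace the traversal:
N0 x:[11,40] y:[59/3,33] z:[70/3,112/3] -> hit [70/3,33], descend [3, 4, 7, 8]
  N3 x:[19,32] y:[59/3,23] z:[104/3,112/3] -> miss, prune
  N4 x:[20,40] y:[26,98/3] z:[28,103/3] -> hit [28,98/3] leaf, test {P6(miss), P10(miss), P12(miss)}
  N7 x:[12,29] y:[79/3,33] z:[70/3,86/3] -> hit [79/3,86/3], descend [1, 5]
    N1 x:[12,20] y:[79/3,86/3] z:[70/3,86/3] -> miss, prune
    N5 x:[25,29] y:[80/3,33] z:[70/3,86/3] -> hit [80/3,86/3] leaf, test {P1(miss), P4@t=27, P9(miss)}
  N8 x:[11,39] y:[20,67/3] z:[73/3,34] -> miss, prune

7 AABB tests over nodes [0, 3, 4, 7, 1, 5, 8]; 2 leaves entered; closest P4.

== RESULT ==
2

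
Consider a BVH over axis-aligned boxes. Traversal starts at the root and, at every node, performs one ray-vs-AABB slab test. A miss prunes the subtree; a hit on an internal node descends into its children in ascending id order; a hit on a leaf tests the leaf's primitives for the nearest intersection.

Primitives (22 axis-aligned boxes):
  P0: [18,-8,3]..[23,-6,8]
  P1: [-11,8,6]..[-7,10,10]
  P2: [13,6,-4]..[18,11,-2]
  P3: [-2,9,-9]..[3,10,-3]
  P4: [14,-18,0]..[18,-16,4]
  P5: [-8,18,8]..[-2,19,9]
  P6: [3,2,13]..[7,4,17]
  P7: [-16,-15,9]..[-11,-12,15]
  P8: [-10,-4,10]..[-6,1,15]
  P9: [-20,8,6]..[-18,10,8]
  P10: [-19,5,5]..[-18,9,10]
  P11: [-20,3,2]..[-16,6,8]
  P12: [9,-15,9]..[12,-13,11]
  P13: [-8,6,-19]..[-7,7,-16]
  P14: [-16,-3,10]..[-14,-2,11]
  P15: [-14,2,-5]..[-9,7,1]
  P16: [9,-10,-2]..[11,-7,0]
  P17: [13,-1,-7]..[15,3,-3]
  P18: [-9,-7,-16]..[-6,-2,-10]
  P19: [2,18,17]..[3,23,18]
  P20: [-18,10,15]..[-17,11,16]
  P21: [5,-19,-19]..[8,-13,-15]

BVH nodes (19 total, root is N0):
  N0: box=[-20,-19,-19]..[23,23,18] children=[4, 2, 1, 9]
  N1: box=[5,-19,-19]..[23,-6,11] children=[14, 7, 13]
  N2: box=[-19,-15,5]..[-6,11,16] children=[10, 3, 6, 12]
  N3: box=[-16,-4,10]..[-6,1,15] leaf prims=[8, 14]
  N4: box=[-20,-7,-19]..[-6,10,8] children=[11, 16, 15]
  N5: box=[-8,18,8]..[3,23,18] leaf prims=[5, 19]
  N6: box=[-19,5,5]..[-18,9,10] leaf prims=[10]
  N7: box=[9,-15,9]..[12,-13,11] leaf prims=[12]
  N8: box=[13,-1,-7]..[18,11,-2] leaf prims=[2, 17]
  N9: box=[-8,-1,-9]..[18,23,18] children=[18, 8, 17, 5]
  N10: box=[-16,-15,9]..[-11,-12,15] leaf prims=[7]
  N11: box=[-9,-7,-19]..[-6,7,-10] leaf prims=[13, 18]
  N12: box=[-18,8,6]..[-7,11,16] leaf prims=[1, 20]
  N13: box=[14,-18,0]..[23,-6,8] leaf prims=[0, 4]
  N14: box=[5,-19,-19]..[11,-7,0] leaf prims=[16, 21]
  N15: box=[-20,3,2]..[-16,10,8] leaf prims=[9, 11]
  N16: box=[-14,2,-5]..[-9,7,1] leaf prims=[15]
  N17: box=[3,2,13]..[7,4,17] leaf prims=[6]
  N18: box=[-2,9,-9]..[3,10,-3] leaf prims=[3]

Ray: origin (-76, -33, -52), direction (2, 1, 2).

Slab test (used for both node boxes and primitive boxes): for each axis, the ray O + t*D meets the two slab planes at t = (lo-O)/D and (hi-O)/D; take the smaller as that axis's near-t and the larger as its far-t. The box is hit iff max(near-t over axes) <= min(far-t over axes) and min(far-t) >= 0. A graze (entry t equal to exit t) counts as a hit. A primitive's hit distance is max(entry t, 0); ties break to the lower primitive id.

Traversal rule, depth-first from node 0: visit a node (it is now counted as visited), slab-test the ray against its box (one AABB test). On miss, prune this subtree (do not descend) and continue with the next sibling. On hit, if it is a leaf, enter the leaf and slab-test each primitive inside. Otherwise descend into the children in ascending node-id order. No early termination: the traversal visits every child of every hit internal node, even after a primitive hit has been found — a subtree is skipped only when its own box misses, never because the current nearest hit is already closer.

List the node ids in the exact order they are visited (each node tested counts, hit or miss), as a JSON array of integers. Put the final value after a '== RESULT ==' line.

Trace the traversal:
N0 x:[28,99/2] y:[14,56] z:[33/2,35] -> hit [28,35], descend [1, 2, 4, 9]
  N1 x:[81/2,99/2] y:[14,27] z:[33/2,63/2] -> miss, prune
  N2 x:[57/2,35] y:[18,44] z:[57/2,34] -> hit [57/2,34], descend [3, 6, 10, 12]
    N3 x:[30,35] y:[29,34] z:[31,67/2] -> hit [31,67/2] leaf, test {P8@t=33, P14@t=31}
    N6 x:[57/2,29] y:[38,42] z:[57/2,31] -> miss, prune
    N10 x:[30,65/2] y:[18,21] z:[61/2,67/2] -> miss, prune
    N12 x:[29,69/2] y:[41,44] z:[29,34] -> miss, prune
  N4 x:[28,35] y:[26,43] z:[33/2,30] -> hit [28,30], descend [11, 15, 16]
    N11 x:[67/2,35] y:[26,40] z:[33/2,21] -> miss, prune
    N15 x:[28,30] y:[36,43] z:[27,30] -> miss, prune
    N16 x:[31,67/2] y:[35,40] z:[47/2,53/2] -> miss, prune
  N9 x:[34,47] y:[32,56] z:[43/2,35] -> hit [34,35], descend [5, 8, 17, 18]
    N5 x:[34,79/2] y:[51,56] z:[30,35] -> miss, prune
    N8 x:[89/2,47] y:[32,44] z:[45/2,25] -> miss, prune
    N17 x:[79/2,83/2] y:[35,37] z:[65/2,69/2] -> miss, prune
    N18 x:[37,79/2] y:[42,43] z:[43/2,49/2] -> miss, prune

order=[0, 1, 2, 3, 6, 10, 12, 4, 11, 15, 16, 9, 5, 8, 17, 18]  |boxes|=16  |leaves|=1  hit=P14

== RESULT ==
[0, 1, 2, 3, 6, 10, 12, 4, 11, 15, 16, 9, 5, 8, 17, 18]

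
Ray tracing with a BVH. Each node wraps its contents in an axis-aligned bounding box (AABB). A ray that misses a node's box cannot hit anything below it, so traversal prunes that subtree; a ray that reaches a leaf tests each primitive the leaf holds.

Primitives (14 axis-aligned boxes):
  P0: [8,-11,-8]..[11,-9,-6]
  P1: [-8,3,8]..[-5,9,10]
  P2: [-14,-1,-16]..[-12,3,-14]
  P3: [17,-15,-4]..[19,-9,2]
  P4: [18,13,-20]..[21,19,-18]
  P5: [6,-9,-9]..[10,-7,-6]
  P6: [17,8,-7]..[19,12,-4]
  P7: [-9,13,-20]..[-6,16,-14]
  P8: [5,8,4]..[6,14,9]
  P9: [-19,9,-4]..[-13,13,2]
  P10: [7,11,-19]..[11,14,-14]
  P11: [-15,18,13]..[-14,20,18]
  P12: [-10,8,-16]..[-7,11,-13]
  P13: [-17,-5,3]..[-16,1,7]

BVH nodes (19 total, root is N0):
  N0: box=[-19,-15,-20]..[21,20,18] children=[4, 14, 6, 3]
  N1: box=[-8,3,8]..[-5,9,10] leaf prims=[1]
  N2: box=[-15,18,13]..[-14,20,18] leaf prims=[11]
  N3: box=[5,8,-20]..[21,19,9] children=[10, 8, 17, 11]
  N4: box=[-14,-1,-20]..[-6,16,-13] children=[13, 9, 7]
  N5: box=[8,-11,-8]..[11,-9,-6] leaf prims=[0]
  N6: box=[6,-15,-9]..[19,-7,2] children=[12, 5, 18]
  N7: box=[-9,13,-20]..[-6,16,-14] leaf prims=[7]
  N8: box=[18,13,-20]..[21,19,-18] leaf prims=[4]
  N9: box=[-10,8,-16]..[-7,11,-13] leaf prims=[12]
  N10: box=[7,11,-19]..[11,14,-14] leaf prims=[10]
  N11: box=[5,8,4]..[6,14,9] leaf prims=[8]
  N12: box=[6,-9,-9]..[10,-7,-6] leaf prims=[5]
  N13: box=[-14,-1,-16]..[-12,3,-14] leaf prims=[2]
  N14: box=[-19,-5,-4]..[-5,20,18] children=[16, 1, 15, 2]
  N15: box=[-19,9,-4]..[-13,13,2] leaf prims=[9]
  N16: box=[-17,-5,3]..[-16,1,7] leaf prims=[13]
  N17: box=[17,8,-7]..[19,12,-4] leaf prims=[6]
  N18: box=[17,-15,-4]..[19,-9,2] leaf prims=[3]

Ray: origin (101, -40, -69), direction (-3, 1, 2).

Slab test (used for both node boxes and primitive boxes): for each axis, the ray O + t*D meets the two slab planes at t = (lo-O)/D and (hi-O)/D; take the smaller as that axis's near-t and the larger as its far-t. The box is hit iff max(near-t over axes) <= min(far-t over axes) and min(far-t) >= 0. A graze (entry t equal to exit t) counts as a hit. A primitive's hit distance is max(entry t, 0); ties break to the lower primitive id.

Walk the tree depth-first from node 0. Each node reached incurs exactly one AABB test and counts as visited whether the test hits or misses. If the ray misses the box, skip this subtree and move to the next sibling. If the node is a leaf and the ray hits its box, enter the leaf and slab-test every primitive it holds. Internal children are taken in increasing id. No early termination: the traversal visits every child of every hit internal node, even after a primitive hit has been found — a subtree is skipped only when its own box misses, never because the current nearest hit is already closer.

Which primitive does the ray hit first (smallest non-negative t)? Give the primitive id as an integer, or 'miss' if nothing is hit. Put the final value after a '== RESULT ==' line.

Traverse from the root:
N0 x:[80/3,40] y:[25,60] z:[49/2,87/2] -> hit [80/3,40], descend [3, 4, 6, 14]
  N3 x:[80/3,32] y:[48,59] z:[49/2,39] -> miss, prune
  N4 x:[107/3,115/3] y:[39,56] z:[49/2,28] -> miss, prune
  N6 x:[82/3,95/3] y:[25,33] z:[30,71/2] -> hit [30,95/3], descend [5, 12, 18]
    N5 x:[30,31] y:[29,31] z:[61/2,63/2] -> hit [61/2,31] leaf, test {P0@t=61/2}
    N12 x:[91/3,95/3] y:[31,33] z:[30,63/2] -> hit [31,63/2] leaf, test {P5@t=31}
    N18 x:[82/3,28] y:[25,31] z:[65/2,71/2] -> miss, prune
  N14 x:[106/3,40] y:[35,60] z:[65/2,87/2] -> hit [106/3,40], descend [1, 2, 15, 16]
    N1 x:[106/3,109/3] y:[43,49] z:[77/2,79/2] -> miss, prune
    N2 x:[115/3,116/3] y:[58,60] z:[41,87/2] -> miss, prune
    N15 x:[38,40] y:[49,53] z:[65/2,71/2] -> miss, prune
    N16 x:[39,118/3] y:[35,41] z:[36,38] -> miss, prune

Summary -> nodes [0, 3, 4, 6, 5, 12, 18, 14, 1, 2, 15, 16]; box-tests=12; leaf-entries=2; first=P0

== RESULT ==
0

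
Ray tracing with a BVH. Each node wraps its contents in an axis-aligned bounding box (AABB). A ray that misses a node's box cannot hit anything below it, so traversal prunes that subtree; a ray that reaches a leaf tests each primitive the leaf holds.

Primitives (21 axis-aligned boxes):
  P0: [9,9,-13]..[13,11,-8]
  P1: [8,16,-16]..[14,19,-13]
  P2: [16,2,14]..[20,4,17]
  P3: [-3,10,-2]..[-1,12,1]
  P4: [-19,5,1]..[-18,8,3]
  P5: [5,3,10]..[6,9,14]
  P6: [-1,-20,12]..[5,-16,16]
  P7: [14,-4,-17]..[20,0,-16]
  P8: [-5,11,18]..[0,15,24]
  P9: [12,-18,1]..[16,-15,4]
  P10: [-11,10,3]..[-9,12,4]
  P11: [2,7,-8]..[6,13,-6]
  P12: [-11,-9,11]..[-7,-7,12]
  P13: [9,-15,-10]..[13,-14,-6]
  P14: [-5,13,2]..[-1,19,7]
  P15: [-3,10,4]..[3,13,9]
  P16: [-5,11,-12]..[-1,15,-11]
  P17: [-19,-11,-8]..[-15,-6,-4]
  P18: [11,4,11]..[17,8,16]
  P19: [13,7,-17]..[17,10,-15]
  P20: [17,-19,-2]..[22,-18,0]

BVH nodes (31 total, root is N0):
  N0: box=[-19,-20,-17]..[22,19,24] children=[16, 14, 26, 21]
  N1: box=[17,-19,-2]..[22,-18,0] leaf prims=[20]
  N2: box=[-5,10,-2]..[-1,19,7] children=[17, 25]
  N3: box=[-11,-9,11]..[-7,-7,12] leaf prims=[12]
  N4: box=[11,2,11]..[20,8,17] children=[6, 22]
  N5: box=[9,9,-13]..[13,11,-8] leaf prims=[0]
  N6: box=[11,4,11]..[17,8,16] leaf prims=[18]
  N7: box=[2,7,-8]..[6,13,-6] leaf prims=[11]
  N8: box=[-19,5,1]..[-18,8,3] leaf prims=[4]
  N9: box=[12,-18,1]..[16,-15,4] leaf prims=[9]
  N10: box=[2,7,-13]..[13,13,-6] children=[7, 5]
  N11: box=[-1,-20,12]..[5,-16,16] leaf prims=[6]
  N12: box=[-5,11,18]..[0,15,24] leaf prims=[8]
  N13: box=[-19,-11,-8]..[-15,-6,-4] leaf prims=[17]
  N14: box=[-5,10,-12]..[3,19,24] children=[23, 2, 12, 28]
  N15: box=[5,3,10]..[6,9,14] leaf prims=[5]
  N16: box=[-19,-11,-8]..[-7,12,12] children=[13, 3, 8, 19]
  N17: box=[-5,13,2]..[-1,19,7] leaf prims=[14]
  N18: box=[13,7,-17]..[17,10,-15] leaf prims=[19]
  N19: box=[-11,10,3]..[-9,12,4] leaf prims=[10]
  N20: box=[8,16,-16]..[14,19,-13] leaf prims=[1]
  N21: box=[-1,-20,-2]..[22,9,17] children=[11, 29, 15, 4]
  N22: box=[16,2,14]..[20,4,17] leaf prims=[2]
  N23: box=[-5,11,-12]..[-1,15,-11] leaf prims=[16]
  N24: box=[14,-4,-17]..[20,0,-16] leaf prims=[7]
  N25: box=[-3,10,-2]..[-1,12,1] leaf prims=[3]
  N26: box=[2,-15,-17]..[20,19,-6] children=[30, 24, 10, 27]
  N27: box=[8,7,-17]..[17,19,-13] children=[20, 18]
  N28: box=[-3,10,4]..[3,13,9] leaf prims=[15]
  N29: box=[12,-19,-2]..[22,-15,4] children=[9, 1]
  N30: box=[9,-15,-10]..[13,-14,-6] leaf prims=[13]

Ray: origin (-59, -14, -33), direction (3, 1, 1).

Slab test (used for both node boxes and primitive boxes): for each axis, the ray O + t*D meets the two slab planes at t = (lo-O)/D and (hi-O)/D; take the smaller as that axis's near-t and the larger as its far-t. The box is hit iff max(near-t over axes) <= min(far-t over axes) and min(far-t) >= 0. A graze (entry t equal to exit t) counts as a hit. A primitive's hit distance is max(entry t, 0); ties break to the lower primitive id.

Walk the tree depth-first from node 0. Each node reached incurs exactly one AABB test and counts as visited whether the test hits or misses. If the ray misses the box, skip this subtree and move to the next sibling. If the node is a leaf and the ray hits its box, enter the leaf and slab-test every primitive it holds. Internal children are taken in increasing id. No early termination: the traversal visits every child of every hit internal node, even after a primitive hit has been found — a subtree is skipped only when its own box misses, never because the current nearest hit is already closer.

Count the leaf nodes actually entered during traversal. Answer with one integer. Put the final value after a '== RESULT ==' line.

Trace the traversal:
N0 x:[40/3,27] y:[-6,33] z:[16,57] -> hit [16,27], descend [14, 16, 21, 26]
  N14 x:[18,62/3] y:[24,33] z:[21,57] -> miss, prune
  N16 x:[40/3,52/3] y:[3,26] z:[25,45] -> miss, prune
  N21 x:[58/3,27] y:[-6,23] z:[31,50] -> miss, prune
  N26 x:[61/3,79/3] y:[-1,33] z:[16,27] -> hit [61/3,79/3], descend [10, 24, 27, 30]
    N10 x:[61/3,24] y:[21,27] z:[20,27] -> hit [21,24], descend [5, 7]
      N5 x:[68/3,24] y:[23,25] z:[20,25] -> hit [23,24] leaf, test {P0@t=23}
      N7 x:[61/3,65/3] y:[21,27] z:[25,27] -> miss, prune
    N24 x:[73/3,79/3] y:[10,14] z:[16,17] -> miss, prune
    N27 x:[67/3,76/3] y:[21,33] z:[16,20] -> miss, prune
    N30 x:[68/3,24] y:[-1,0] z:[23,27] -> miss, prune

order=[0, 14, 16, 21, 26, 10, 5, 7, 24, 27, 30]  |boxes|=11  |leaves|=1  hit=P0

== RESULT ==
1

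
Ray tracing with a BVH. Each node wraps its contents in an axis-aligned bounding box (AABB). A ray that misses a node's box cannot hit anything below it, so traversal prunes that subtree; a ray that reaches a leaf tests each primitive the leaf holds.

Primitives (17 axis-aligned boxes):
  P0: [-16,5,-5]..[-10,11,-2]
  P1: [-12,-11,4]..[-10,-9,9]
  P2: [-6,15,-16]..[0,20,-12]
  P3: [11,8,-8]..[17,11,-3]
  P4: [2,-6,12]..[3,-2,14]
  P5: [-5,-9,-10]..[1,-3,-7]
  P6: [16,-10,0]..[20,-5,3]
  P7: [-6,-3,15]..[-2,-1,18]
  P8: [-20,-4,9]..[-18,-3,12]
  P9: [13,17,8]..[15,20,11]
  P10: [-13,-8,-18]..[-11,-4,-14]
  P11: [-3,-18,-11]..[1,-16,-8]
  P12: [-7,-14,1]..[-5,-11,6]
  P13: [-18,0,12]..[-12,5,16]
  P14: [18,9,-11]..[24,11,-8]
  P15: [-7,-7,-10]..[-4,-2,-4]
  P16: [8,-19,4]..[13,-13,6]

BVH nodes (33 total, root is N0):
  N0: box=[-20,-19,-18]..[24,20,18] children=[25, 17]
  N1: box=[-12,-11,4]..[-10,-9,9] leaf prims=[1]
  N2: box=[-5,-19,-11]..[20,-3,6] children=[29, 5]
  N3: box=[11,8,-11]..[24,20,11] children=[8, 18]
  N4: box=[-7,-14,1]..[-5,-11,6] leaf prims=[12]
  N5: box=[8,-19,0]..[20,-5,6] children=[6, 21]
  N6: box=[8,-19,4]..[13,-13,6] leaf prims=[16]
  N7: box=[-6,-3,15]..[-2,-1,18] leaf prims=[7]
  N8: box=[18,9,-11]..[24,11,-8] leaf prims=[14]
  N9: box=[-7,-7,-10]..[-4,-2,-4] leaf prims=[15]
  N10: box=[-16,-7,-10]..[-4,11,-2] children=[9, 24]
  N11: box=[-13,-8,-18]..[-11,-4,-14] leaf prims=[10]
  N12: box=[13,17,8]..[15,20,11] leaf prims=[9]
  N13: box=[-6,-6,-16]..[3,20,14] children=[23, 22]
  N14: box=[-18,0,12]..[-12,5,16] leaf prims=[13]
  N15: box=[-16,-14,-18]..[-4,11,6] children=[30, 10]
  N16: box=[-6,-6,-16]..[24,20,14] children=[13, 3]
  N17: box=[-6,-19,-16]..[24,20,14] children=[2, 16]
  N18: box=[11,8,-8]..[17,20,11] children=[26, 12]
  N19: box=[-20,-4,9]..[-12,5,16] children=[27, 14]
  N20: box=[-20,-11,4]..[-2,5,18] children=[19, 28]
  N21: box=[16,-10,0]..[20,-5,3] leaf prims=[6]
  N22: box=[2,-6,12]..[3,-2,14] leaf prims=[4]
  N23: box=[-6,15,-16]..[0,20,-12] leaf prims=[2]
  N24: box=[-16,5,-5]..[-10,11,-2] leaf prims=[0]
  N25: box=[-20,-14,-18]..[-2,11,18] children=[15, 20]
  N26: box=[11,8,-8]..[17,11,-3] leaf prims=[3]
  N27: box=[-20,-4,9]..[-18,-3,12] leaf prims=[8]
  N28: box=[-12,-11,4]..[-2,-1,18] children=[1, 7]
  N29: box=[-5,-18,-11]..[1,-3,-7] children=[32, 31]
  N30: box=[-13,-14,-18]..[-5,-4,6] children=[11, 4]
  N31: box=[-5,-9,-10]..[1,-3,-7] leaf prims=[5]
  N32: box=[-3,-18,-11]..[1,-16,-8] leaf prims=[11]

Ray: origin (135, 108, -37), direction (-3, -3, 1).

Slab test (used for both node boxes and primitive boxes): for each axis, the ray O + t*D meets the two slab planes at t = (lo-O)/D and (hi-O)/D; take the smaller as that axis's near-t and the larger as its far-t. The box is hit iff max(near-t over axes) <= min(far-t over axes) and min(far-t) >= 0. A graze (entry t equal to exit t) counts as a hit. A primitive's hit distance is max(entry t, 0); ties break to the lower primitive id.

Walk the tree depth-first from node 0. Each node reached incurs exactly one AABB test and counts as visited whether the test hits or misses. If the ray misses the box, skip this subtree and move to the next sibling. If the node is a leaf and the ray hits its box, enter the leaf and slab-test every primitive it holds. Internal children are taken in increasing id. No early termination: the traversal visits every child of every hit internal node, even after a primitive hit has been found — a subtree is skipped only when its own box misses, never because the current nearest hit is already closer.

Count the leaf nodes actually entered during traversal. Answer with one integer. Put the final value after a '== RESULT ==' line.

Walk:
N0 x:[37,155/3] y:[88/3,127/3] z:[19,55] -> hit [37,127/3], descend [17, 25]
  N17 x:[37,47] y:[88/3,127/3] z:[21,51] -> hit [37,127/3], descend [2, 16]
    N2 x:[115/3,140/3] y:[37,127/3] z:[26,43] -> hit [115/3,127/3], descend [5, 29]
      N5 x:[115/3,127/3] y:[113/3,127/3] z:[37,43] -> hit [115/3,127/3], descend [6, 21]
        N6 x:[122/3,127/3] y:[121/3,127/3] z:[41,43] -> hit [41,127/3] leaf, test {P16@t=41}
        N21 x:[115/3,119/3] y:[113/3,118/3] z:[37,40] -> hit [115/3,118/3] leaf, test {P6@t=115/3}
      N29 x:[134/3,140/3] y:[37,42] z:[26,30] -> miss, prune
    N16 x:[37,47] y:[88/3,38] z:[21,51] -> hit [37,38], descend [3, 13]
      N3 x:[37,124/3] y:[88/3,100/3] z:[26,48] -> miss, prune
      N13 x:[44,47] y:[88/3,38] z:[21,51] -> miss, prune
  N25 x:[137/3,155/3] y:[97/3,122/3] z:[19,55] -> miss, prune

order=[0, 17, 2, 5, 6, 21, 29, 16, 3, 13, 25]  |boxes|=11  |leaves|=2  hit=P6

== RESULT ==
2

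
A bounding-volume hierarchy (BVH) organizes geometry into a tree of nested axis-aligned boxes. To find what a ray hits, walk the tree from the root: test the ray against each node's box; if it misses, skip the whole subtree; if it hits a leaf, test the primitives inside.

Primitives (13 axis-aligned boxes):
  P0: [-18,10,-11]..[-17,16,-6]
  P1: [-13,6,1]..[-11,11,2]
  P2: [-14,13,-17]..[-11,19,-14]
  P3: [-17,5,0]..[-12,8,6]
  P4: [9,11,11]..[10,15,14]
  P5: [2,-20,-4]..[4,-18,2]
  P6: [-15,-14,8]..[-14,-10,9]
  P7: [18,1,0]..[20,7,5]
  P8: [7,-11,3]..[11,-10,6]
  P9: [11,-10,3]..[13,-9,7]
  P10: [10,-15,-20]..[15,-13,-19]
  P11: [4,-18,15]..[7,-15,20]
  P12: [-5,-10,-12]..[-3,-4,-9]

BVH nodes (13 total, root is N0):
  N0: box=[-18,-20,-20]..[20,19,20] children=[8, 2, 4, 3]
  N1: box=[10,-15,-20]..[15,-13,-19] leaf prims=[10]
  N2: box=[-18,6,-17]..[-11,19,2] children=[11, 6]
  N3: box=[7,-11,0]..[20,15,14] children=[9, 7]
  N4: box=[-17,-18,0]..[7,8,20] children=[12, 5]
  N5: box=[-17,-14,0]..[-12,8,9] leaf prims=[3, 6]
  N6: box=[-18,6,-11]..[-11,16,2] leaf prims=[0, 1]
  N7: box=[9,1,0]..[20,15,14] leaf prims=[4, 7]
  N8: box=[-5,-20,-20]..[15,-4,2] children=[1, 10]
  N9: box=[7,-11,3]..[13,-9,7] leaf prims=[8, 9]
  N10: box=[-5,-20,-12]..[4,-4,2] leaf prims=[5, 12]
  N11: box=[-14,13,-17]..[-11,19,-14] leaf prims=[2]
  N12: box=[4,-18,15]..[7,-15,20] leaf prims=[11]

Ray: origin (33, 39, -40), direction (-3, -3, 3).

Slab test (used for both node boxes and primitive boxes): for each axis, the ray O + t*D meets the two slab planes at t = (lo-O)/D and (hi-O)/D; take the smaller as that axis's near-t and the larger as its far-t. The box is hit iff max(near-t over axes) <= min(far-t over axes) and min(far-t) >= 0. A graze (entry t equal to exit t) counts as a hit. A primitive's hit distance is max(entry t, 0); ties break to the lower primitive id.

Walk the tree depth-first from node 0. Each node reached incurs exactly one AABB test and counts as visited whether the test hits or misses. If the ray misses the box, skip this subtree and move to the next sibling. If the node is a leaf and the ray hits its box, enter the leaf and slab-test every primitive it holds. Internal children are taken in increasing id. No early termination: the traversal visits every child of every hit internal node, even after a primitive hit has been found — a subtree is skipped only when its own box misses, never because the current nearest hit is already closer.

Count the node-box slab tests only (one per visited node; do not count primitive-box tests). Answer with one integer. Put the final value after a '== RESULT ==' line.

Trace the traversal:
N0 x:[13/3,17] y:[20/3,59/3] z:[20/3,20] -> hit [20/3,17], descend [2, 3, 4, 8]
  N2 x:[44/3,17] y:[20/3,11] z:[23/3,14] -> miss, prune
  N3 x:[13/3,26/3] y:[8,50/3] z:[40/3,18] -> miss, prune
  N4 x:[26/3,50/3] y:[31/3,19] z:[40/3,20] -> hit [40/3,50/3], descend [5, 12]
    N5 x:[15,50/3] y:[31/3,53/3] z:[40/3,49/3] -> hit [15,49/3] leaf, test {P3(miss), P6(miss)}
    N12 x:[26/3,29/3] y:[18,19] z:[55/3,20] -> miss, prune
  N8 x:[6,38/3] y:[43/3,59/3] z:[20/3,14] -> miss, prune

7 AABB tests over nodes [0, 2, 3, 4, 5, 12, 8]; 1 leaf entered; closest miss.

== RESULT ==
7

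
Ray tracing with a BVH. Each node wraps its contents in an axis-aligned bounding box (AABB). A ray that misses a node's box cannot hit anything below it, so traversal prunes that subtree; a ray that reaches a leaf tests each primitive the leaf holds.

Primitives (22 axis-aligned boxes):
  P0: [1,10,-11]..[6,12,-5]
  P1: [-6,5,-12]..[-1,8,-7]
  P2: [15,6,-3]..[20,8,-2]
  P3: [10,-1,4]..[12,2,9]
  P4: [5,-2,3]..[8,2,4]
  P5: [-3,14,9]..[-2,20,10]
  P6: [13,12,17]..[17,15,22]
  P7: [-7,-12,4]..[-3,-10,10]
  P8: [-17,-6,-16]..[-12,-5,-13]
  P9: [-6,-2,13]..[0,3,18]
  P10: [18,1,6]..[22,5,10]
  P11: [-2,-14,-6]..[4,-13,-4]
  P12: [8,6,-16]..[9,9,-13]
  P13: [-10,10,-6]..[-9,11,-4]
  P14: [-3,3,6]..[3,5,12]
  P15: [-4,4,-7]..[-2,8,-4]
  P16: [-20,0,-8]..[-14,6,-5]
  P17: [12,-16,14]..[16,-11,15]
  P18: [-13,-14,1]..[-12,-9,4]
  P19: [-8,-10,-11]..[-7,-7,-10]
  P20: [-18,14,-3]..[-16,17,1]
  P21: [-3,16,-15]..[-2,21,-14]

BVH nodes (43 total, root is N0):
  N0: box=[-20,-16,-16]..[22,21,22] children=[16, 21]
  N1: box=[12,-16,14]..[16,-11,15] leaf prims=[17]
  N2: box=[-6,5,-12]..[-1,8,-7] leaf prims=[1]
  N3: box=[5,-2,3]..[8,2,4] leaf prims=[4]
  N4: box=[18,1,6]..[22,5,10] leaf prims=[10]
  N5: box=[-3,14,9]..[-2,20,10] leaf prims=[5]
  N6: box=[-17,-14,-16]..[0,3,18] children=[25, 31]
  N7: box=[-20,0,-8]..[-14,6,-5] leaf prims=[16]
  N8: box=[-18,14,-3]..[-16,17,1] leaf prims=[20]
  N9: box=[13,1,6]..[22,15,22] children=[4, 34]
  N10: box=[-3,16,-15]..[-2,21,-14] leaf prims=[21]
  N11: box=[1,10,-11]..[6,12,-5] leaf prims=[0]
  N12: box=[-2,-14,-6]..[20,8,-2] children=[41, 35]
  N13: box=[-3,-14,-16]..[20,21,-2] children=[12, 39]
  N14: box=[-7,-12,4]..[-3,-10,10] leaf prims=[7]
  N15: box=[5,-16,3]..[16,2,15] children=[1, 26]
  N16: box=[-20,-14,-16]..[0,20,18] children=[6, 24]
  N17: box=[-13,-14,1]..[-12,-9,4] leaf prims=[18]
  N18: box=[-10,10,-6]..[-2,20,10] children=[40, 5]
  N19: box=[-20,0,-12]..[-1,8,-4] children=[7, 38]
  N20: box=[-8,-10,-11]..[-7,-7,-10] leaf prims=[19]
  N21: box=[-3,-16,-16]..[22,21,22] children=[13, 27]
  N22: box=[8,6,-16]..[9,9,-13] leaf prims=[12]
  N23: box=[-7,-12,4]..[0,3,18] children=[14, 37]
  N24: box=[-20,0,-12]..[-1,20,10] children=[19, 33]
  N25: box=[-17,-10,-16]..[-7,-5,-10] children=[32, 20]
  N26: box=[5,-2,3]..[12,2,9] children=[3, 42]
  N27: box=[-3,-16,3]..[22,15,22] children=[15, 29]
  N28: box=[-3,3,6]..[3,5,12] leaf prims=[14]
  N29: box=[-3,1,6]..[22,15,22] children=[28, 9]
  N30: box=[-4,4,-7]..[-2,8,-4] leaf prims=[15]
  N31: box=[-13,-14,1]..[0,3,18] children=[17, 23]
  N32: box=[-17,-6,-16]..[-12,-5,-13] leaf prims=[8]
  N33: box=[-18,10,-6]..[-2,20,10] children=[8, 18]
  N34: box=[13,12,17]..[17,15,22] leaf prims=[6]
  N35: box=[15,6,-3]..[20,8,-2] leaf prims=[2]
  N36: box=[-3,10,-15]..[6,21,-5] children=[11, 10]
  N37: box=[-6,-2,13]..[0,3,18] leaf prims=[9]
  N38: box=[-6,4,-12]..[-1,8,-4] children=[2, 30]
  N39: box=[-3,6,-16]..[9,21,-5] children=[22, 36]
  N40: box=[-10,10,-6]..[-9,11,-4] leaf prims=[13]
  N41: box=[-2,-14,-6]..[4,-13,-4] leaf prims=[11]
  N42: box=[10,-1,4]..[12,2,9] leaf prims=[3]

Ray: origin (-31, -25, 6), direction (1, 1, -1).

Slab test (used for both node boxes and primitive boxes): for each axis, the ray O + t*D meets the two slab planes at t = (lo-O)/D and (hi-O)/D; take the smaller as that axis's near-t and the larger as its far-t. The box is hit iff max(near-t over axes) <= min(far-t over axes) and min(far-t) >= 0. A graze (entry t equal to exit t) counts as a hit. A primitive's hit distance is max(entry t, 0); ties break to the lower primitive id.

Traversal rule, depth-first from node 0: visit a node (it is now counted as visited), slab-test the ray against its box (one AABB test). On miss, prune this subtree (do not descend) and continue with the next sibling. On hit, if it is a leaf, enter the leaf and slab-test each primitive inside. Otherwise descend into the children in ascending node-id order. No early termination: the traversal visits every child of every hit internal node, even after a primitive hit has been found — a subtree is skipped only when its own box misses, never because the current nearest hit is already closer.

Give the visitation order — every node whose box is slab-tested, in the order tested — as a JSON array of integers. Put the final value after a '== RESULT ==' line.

Trace the traversal:
N0 x:[11,53] y:[9,46] z:[-16,22] -> hit [11,22], descend [16, 21]
  N16 x:[11,31] y:[11,45] z:[-12,22] -> hit [11,22], descend [6, 24]
    N6 x:[14,31] y:[11,28] z:[-12,22] -> hit [14,22], descend [25, 31]
      N25 x:[14,24] y:[15,20] z:[16,22] -> hit [16,20], descend [20, 32]
        N20 x:[23,24] y:[15,18] z:[16,17] -> miss, prune
        N32 x:[14,19] y:[19,20] z:[19,22] -> hit [19,19] leaf, test {P8@t=19}
      N31 x:[18,31] y:[11,28] z:[-12,5] -> miss, prune
    N24 x:[11,30] y:[25,45] z:[-4,18] -> miss, prune
  N21 x:[28,53] y:[9,46] z:[-16,22] -> miss, prune

Summary -> nodes [0, 16, 6, 25, 20, 32, 31, 24, 21]; box-tests=9; leaf-entries=1; first=P8

== RESULT ==
[0, 16, 6, 25, 20, 32, 31, 24, 21]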